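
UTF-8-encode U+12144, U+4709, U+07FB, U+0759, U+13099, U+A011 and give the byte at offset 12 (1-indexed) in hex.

0xF0

1-indexed offset 12 is 0-indexed offset 11.
U+12144 → 4-byte form F0 92 85 84 at offsets 0–3.
U+4709 → 3-byte form E4 9C 89 at offsets 4–6.
U+07FB → 2-byte form DF BB at offsets 7–8.
U+0759 → 2-byte form DD 99 at offsets 9–10.
U+13099 → 4-byte form F0 93 82 99 at offsets 11–14.
Offset 11 falls in char 5's range; it's byte 1 of F0 93 82 99 = 0xF0.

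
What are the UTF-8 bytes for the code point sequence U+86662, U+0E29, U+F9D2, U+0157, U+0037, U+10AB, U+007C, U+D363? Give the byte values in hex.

U+86662: 4-byte form → F2 86 99 A2.
U+0E29: 3-byte form → E0 B8 A9.
U+F9D2: 3-byte form → EF A7 92.
U+0157: 2-byte form → C5 97.
U+0037: 1-byte form → 37.
U+10AB: 3-byte form → E1 82 AB.
U+007C: 1-byte form → 7C.
U+D363: 3-byte form → ED 8D A3.
Concatenated (20 bytes): F2 86 99 A2 E0 B8 A9 EF A7 92 C5 97 37 E1 82 AB 7C ED 8D A3.

F2 86 99 A2 E0 B8 A9 EF A7 92 C5 97 37 E1 82 AB 7C ED 8D A3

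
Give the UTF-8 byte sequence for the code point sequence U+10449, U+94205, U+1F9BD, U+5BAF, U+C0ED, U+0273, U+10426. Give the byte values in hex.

U+10449: 4-byte form → F0 90 91 89.
U+94205: 4-byte form → F2 94 88 85.
U+1F9BD: 4-byte form → F0 9F A6 BD.
U+5BAF: 3-byte form → E5 AE AF.
U+C0ED: 3-byte form → EC 83 AD.
U+0273: 2-byte form → C9 B3.
U+10426: 4-byte form → F0 90 90 A6.
Concatenated (24 bytes): F0 90 91 89 F2 94 88 85 F0 9F A6 BD E5 AE AF EC 83 AD C9 B3 F0 90 90 A6.

F0 90 91 89 F2 94 88 85 F0 9F A6 BD E5 AE AF EC 83 AD C9 B3 F0 90 90 A6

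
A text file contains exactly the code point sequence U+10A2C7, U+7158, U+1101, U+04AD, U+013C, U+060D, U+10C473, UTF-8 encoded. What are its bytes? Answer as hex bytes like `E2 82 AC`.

F4 8A 8B 87 E7 85 98 E1 84 81 D2 AD C4 BC D8 8D F4 8C 91 B3

U+10A2C7: 4-byte form → F4 8A 8B 87.
U+7158: 3-byte form → E7 85 98.
U+1101: 3-byte form → E1 84 81.
U+04AD: 2-byte form → D2 AD.
U+013C: 2-byte form → C4 BC.
U+060D: 2-byte form → D8 8D.
U+10C473: 4-byte form → F4 8C 91 B3.
Concatenated (20 bytes): F4 8A 8B 87 E7 85 98 E1 84 81 D2 AD C4 BC D8 8D F4 8C 91 B3.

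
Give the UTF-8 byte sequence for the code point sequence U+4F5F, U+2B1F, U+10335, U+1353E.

U+4F5F: 3-byte form → E4 BD 9F.
U+2B1F: 3-byte form → E2 AC 9F.
U+10335: 4-byte form → F0 90 8C B5.
U+1353E: 4-byte form → F0 93 94 BE.
Concatenated (14 bytes): E4 BD 9F E2 AC 9F F0 90 8C B5 F0 93 94 BE.

E4 BD 9F E2 AC 9F F0 90 8C B5 F0 93 94 BE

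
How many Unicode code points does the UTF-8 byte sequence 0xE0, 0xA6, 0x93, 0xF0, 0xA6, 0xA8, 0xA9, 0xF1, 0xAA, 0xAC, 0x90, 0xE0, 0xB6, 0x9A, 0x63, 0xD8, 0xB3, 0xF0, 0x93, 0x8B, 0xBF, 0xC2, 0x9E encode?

Byte at offset 0: 0xE0 = 11100000 → 3-byte char (#1). Advance 3.
Byte at offset 3: 0xF0 = 11110000 → 4-byte char (#2). Advance 4.
Byte at offset 7: 0xF1 = 11110001 → 4-byte char (#3). Advance 4.
Byte at offset 11: 0xE0 = 11100000 → 3-byte char (#4). Advance 3.
Byte at offset 14: 0x63 = 01100011 → 1-byte char (#5). Advance 1.
Byte at offset 15: 0xD8 = 11011000 → 2-byte char (#6). Advance 2.
Byte at offset 17: 0xF0 = 11110000 → 4-byte char (#7). Advance 4.
Byte at offset 21: 0xC2 = 11000010 → 2-byte char (#8). Advance 2.
Reached end at offset 23 after 8 code points.

8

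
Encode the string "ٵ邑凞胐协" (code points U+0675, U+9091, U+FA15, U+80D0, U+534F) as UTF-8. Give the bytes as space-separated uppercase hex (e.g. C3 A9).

U+0675: 2-byte form → D9 B5.
U+9091: 3-byte form → E9 82 91.
U+FA15: 3-byte form → EF A8 95.
U+80D0: 3-byte form → E8 83 90.
U+534F: 3-byte form → E5 8D 8F.
Concatenated (14 bytes): D9 B5 E9 82 91 EF A8 95 E8 83 90 E5 8D 8F.

D9 B5 E9 82 91 EF A8 95 E8 83 90 E5 8D 8F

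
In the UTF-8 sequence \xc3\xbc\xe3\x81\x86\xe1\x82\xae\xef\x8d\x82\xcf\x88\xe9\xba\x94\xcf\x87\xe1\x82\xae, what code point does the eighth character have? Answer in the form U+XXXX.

Offset 0: leading byte 0xC3 = 11000011 → 2-byte char #1 = C3 BC.
Offset 2: leading byte 0xE3 = 11100011 → 3-byte char #2 = E3 81 86.
Offset 5: leading byte 0xE1 = 11100001 → 3-byte char #3 = E1 82 AE.
Offset 8: leading byte 0xEF = 11101111 → 3-byte char #4 = EF 8D 82.
Offset 11: leading byte 0xCF = 11001111 → 2-byte char #5 = CF 88.
Offset 13: leading byte 0xE9 = 11101001 → 3-byte char #6 = E9 BA 94.
Offset 16: leading byte 0xCF = 11001111 → 2-byte char #7 = CF 87.
Offset 18: leading byte 0xE1 = 11100001 → 3-byte char #8 = E1 82 AE.
Leading byte 0xE1 = 11100001 matches 1110xxxx → 3-byte sequence.
Byte 1: 0xE1 = 11100001, payload 0001 (4 bits).
Byte 2: 0x82 = 10000010 (10xxxxxx ✓), payload 000010.
Byte 3: 0xAE = 10101110 (10xxxxxx ✓), payload 101110.
Concatenate: 0001000010101110 = 0x10AE (16 bits → U+10AE).

U+10AE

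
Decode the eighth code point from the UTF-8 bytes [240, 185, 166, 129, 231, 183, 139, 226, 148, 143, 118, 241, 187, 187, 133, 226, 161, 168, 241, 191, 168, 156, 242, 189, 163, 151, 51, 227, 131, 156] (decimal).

U+BD8D7

Offset 0: leading byte 0xF0 = 11110000 → 4-byte char #1 = F0 B9 A6 81.
Offset 4: leading byte 0xE7 = 11100111 → 3-byte char #2 = E7 B7 8B.
Offset 7: leading byte 0xE2 = 11100010 → 3-byte char #3 = E2 94 8F.
Offset 10: leading byte 0x76 = 01110110 → 1-byte char #4 = 76.
Offset 11: leading byte 0xF1 = 11110001 → 4-byte char #5 = F1 BB BB 85.
Offset 15: leading byte 0xE2 = 11100010 → 3-byte char #6 = E2 A1 A8.
Offset 18: leading byte 0xF1 = 11110001 → 4-byte char #7 = F1 BF A8 9C.
Offset 22: leading byte 0xF2 = 11110010 → 4-byte char #8 = F2 BD A3 97.
Leading byte 0xF2 = 11110010 matches 11110xxx → 4-byte sequence.
Byte 1: 0xF2 = 11110010, payload 010 (3 bits).
Byte 2: 0xBD = 10111101 (10xxxxxx ✓), payload 111101.
Byte 3: 0xA3 = 10100011 (10xxxxxx ✓), payload 100011.
Byte 4: 0x97 = 10010111 (10xxxxxx ✓), payload 010111.
Concatenate: 010111101100011010111 = 0xBD8D7 (21 bits → U+BD8D7).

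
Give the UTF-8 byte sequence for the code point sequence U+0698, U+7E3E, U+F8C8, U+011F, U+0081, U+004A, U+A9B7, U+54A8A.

DA 98 E7 B8 BE EF A3 88 C4 9F C2 81 4A EA A6 B7 F1 94 AA 8A

U+0698: 2-byte form → DA 98.
U+7E3E: 3-byte form → E7 B8 BE.
U+F8C8: 3-byte form → EF A3 88.
U+011F: 2-byte form → C4 9F.
U+0081: 2-byte form → C2 81.
U+004A: 1-byte form → 4A.
U+A9B7: 3-byte form → EA A6 B7.
U+54A8A: 4-byte form → F1 94 AA 8A.
Concatenated (20 bytes): DA 98 E7 B8 BE EF A3 88 C4 9F C2 81 4A EA A6 B7 F1 94 AA 8A.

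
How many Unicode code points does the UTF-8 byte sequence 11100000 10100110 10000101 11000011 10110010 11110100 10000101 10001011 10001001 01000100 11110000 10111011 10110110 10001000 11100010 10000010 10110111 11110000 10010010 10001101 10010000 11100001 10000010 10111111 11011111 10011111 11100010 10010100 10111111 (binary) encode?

Byte at offset 0: 0xE0 = 11100000 → 3-byte char (#1). Advance 3.
Byte at offset 3: 0xC3 = 11000011 → 2-byte char (#2). Advance 2.
Byte at offset 5: 0xF4 = 11110100 → 4-byte char (#3). Advance 4.
Byte at offset 9: 0x44 = 01000100 → 1-byte char (#4). Advance 1.
Byte at offset 10: 0xF0 = 11110000 → 4-byte char (#5). Advance 4.
Byte at offset 14: 0xE2 = 11100010 → 3-byte char (#6). Advance 3.
Byte at offset 17: 0xF0 = 11110000 → 4-byte char (#7). Advance 4.
Byte at offset 21: 0xE1 = 11100001 → 3-byte char (#8). Advance 3.
Byte at offset 24: 0xDF = 11011111 → 2-byte char (#9). Advance 2.
Byte at offset 26: 0xE2 = 11100010 → 3-byte char (#10). Advance 3.
Reached end at offset 29 after 10 code points.

10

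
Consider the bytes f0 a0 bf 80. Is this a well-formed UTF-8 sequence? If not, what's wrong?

Leading byte 0xF0 = 11110000 → 4-byte form.
Continuation bytes 0xA0=10100000, 0xBF=10111111, 0x80=10000000 all match 10xxxxxx.
Decoded value 0x20FC0 is ≥ 0x10000 (shortest form) and not a surrogate.

valid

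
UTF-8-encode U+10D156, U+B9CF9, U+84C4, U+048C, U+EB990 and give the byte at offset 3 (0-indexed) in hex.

U+10D156 → 4-byte form F4 8D 85 96 at offsets 0–3.
Offset 3 falls in char 1's range; it's byte 4 of F4 8D 85 96 = 0x96.

0x96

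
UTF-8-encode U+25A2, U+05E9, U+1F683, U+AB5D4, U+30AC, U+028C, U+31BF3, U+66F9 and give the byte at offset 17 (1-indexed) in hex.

0xCA

1-indexed offset 17 is 0-indexed offset 16.
U+25A2 → 3-byte form E2 96 A2 at offsets 0–2.
U+05E9 → 2-byte form D7 A9 at offsets 3–4.
U+1F683 → 4-byte form F0 9F 9A 83 at offsets 5–8.
U+AB5D4 → 4-byte form F2 AB 97 94 at offsets 9–12.
U+30AC → 3-byte form E3 82 AC at offsets 13–15.
U+028C → 2-byte form CA 8C at offsets 16–17.
Offset 16 falls in char 6's range; it's byte 1 of CA 8C = 0xCA.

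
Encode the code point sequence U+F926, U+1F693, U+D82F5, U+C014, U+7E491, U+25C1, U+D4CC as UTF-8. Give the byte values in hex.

EF A4 A6 F0 9F 9A 93 F3 98 8B B5 EC 80 94 F1 BE 92 91 E2 97 81 ED 93 8C

U+F926: 3-byte form → EF A4 A6.
U+1F693: 4-byte form → F0 9F 9A 93.
U+D82F5: 4-byte form → F3 98 8B B5.
U+C014: 3-byte form → EC 80 94.
U+7E491: 4-byte form → F1 BE 92 91.
U+25C1: 3-byte form → E2 97 81.
U+D4CC: 3-byte form → ED 93 8C.
Concatenated (24 bytes): EF A4 A6 F0 9F 9A 93 F3 98 8B B5 EC 80 94 F1 BE 92 91 E2 97 81 ED 93 8C.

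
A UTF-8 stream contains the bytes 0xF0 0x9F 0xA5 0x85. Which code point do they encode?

U+1F945

Leading byte 0xF0 = 11110000 matches 11110xxx → 4-byte sequence.
Byte 1: 0xF0 = 11110000, payload 000 (3 bits).
Byte 2: 0x9F = 10011111 (10xxxxxx ✓), payload 011111.
Byte 3: 0xA5 = 10100101 (10xxxxxx ✓), payload 100101.
Byte 4: 0x85 = 10000101 (10xxxxxx ✓), payload 000101.
Concatenate: 000011111100101000101 = 0x1F945 (21 bits → U+1F945).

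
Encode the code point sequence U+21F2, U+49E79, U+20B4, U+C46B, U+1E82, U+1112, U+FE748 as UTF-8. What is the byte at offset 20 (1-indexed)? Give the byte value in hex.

1-indexed offset 20 is 0-indexed offset 19.
U+21F2 → 3-byte form E2 87 B2 at offsets 0–2.
U+49E79 → 4-byte form F1 89 B9 B9 at offsets 3–6.
U+20B4 → 3-byte form E2 82 B4 at offsets 7–9.
U+C46B → 3-byte form EC 91 AB at offsets 10–12.
U+1E82 → 3-byte form E1 BA 82 at offsets 13–15.
U+1112 → 3-byte form E1 84 92 at offsets 16–18.
U+FE748 → 4-byte form F3 BE 9D 88 at offsets 19–22.
Offset 19 falls in char 7's range; it's byte 1 of F3 BE 9D 88 = 0xF3.

0xF3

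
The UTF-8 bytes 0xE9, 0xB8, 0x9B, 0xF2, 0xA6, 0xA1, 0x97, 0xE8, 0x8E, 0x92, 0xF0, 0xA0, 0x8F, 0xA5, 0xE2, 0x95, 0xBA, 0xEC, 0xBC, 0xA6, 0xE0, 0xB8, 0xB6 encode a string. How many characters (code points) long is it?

7

Byte at offset 0: 0xE9 = 11101001 → 3-byte char (#1). Advance 3.
Byte at offset 3: 0xF2 = 11110010 → 4-byte char (#2). Advance 4.
Byte at offset 7: 0xE8 = 11101000 → 3-byte char (#3). Advance 3.
Byte at offset 10: 0xF0 = 11110000 → 4-byte char (#4). Advance 4.
Byte at offset 14: 0xE2 = 11100010 → 3-byte char (#5). Advance 3.
Byte at offset 17: 0xEC = 11101100 → 3-byte char (#6). Advance 3.
Byte at offset 20: 0xE0 = 11100000 → 3-byte char (#7). Advance 3.
Reached end at offset 23 after 7 code points.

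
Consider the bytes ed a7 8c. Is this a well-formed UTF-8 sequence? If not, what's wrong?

Structurally a 3-byte sequence; payload = 0xD9CC.
But 0xD9CC is in U+D800–U+DFFF, the surrogate range. Surrogates are not Unicode scalar values and are forbidden in UTF-8.

invalid (encodes a surrogate (U+D800–U+DFFF))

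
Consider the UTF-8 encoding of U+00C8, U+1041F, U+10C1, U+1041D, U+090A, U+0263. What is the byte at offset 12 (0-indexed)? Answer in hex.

0x9D

U+00C8 → 2-byte form C3 88 at offsets 0–1.
U+1041F → 4-byte form F0 90 90 9F at offsets 2–5.
U+10C1 → 3-byte form E1 83 81 at offsets 6–8.
U+1041D → 4-byte form F0 90 90 9D at offsets 9–12.
Offset 12 falls in char 4's range; it's byte 4 of F0 90 90 9D = 0x9D.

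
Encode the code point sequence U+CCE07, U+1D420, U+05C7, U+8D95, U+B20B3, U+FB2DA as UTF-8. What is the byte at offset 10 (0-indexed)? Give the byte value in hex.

U+CCE07 → 4-byte form F3 8C B8 87 at offsets 0–3.
U+1D420 → 4-byte form F0 9D 90 A0 at offsets 4–7.
U+05C7 → 2-byte form D7 87 at offsets 8–9.
U+8D95 → 3-byte form E8 B6 95 at offsets 10–12.
Offset 10 falls in char 4's range; it's byte 1 of E8 B6 95 = 0xE8.

0xE8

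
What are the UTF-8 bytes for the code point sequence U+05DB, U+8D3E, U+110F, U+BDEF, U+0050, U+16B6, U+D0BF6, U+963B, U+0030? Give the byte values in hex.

D7 9B E8 B4 BE E1 84 8F EB B7 AF 50 E1 9A B6 F3 90 AF B6 E9 98 BB 30

U+05DB: 2-byte form → D7 9B.
U+8D3E: 3-byte form → E8 B4 BE.
U+110F: 3-byte form → E1 84 8F.
U+BDEF: 3-byte form → EB B7 AF.
U+0050: 1-byte form → 50.
U+16B6: 3-byte form → E1 9A B6.
U+D0BF6: 4-byte form → F3 90 AF B6.
U+963B: 3-byte form → E9 98 BB.
U+0030: 1-byte form → 30.
Concatenated (23 bytes): D7 9B E8 B4 BE E1 84 8F EB B7 AF 50 E1 9A B6 F3 90 AF B6 E9 98 BB 30.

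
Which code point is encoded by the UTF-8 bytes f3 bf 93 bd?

U+FF4FD

Leading byte 0xF3 = 11110011 matches 11110xxx → 4-byte sequence.
Byte 1: 0xF3 = 11110011, payload 011 (3 bits).
Byte 2: 0xBF = 10111111 (10xxxxxx ✓), payload 111111.
Byte 3: 0x93 = 10010011 (10xxxxxx ✓), payload 010011.
Byte 4: 0xBD = 10111101 (10xxxxxx ✓), payload 111101.
Concatenate: 011111111010011111101 = 0xFF4FD (21 bits → U+FF4FD).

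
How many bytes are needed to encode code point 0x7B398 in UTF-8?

U+7B398 = 0x7B398. UTF-8 uses 1 byte below 0x80, 2 below 0x800, 3 below 0x10000, 4 up to 0x10FFFF. 0x7B398 is in U+10000–U+10FFFF → 4 bytes.

4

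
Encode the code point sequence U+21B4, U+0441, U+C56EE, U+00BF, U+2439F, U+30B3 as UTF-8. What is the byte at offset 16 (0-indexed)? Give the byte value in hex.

0x82

U+21B4 → 3-byte form E2 86 B4 at offsets 0–2.
U+0441 → 2-byte form D1 81 at offsets 3–4.
U+C56EE → 4-byte form F3 85 9B AE at offsets 5–8.
U+00BF → 2-byte form C2 BF at offsets 9–10.
U+2439F → 4-byte form F0 A4 8E 9F at offsets 11–14.
U+30B3 → 3-byte form E3 82 B3 at offsets 15–17.
Offset 16 falls in char 6's range; it's byte 2 of E3 82 B3 = 0x82.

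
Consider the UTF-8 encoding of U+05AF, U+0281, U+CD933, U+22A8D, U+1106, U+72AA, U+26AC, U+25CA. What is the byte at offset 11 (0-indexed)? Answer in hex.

0x8D

U+05AF → 2-byte form D6 AF at offsets 0–1.
U+0281 → 2-byte form CA 81 at offsets 2–3.
U+CD933 → 4-byte form F3 8D A4 B3 at offsets 4–7.
U+22A8D → 4-byte form F0 A2 AA 8D at offsets 8–11.
Offset 11 falls in char 4's range; it's byte 4 of F0 A2 AA 8D = 0x8D.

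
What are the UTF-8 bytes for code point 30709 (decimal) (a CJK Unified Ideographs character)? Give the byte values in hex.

E7 9F B5

U+77F5 = 0x77F5 = 30709 decimal. In range U+0800–U+FFFF → 3-byte form: 1110xxxx 10xxxxxx 10xxxxxx.
Binary (16 bits): 0111011111110101.
Split 4+6+6: 0111 | 011111 | 110101.
Byte 1: 11100111 = 0xE7.
Byte 2: 10011111 = 0x9F.
Byte 3: 10110101 = 0xB5.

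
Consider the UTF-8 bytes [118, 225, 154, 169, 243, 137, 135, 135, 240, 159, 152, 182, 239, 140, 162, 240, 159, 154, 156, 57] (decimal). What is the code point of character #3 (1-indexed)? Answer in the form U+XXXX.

U+C91C7

Offset 0: leading byte 0x76 = 01110110 → 1-byte char #1 = 76.
Offset 1: leading byte 0xE1 = 11100001 → 3-byte char #2 = E1 9A A9.
Offset 4: leading byte 0xF3 = 11110011 → 4-byte char #3 = F3 89 87 87.
Leading byte 0xF3 = 11110011 matches 11110xxx → 4-byte sequence.
Byte 1: 0xF3 = 11110011, payload 011 (3 bits).
Byte 2: 0x89 = 10001001 (10xxxxxx ✓), payload 001001.
Byte 3: 0x87 = 10000111 (10xxxxxx ✓), payload 000111.
Byte 4: 0x87 = 10000111 (10xxxxxx ✓), payload 000111.
Concatenate: 011001001000111000111 = 0xC91C7 (21 bits → U+C91C7).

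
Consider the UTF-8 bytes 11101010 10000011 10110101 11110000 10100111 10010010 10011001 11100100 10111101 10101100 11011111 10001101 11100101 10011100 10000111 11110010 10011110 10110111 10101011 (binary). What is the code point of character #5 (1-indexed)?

Offset 0: leading byte 0xEA = 11101010 → 3-byte char #1 = EA 83 B5.
Offset 3: leading byte 0xF0 = 11110000 → 4-byte char #2 = F0 A7 92 99.
Offset 7: leading byte 0xE4 = 11100100 → 3-byte char #3 = E4 BD AC.
Offset 10: leading byte 0xDF = 11011111 → 2-byte char #4 = DF 8D.
Offset 12: leading byte 0xE5 = 11100101 → 3-byte char #5 = E5 9C 87.
Leading byte 0xE5 = 11100101 matches 1110xxxx → 3-byte sequence.
Byte 1: 0xE5 = 11100101, payload 0101 (4 bits).
Byte 2: 0x9C = 10011100 (10xxxxxx ✓), payload 011100.
Byte 3: 0x87 = 10000111 (10xxxxxx ✓), payload 000111.
Concatenate: 0101011100000111 = 0x5707 (16 bits → U+5707).

U+5707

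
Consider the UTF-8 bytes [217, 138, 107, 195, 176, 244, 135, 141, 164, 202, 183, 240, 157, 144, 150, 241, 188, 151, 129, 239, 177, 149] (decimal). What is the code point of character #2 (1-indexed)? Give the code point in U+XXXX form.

Offset 0: leading byte 0xD9 = 11011001 → 2-byte char #1 = D9 8A.
Offset 2: leading byte 0x6B = 01101011 → 1-byte char #2 = 6B.
Leading byte 0x6B = 01101011 matches 0xxxxxxx → 1-byte sequence.
Byte 1: 0x6B = 01101011, payload 1101011 (7 bits).
Concatenate: 1101011 = 0x6B (7 bits → U+006B).

U+006B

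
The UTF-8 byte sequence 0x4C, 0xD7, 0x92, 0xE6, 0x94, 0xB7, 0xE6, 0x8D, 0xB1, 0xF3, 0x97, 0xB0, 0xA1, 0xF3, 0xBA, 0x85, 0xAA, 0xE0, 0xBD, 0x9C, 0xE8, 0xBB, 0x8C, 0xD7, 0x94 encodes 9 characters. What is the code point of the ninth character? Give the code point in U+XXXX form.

Offset 0: leading byte 0x4C = 01001100 → 1-byte char #1 = 4C.
Offset 1: leading byte 0xD7 = 11010111 → 2-byte char #2 = D7 92.
Offset 3: leading byte 0xE6 = 11100110 → 3-byte char #3 = E6 94 B7.
Offset 6: leading byte 0xE6 = 11100110 → 3-byte char #4 = E6 8D B1.
Offset 9: leading byte 0xF3 = 11110011 → 4-byte char #5 = F3 97 B0 A1.
Offset 13: leading byte 0xF3 = 11110011 → 4-byte char #6 = F3 BA 85 AA.
Offset 17: leading byte 0xE0 = 11100000 → 3-byte char #7 = E0 BD 9C.
Offset 20: leading byte 0xE8 = 11101000 → 3-byte char #8 = E8 BB 8C.
Offset 23: leading byte 0xD7 = 11010111 → 2-byte char #9 = D7 94.
Leading byte 0xD7 = 11010111 matches 110xxxxx → 2-byte sequence.
Byte 1: 0xD7 = 11010111, payload 10111 (5 bits).
Byte 2: 0x94 = 10010100 (10xxxxxx ✓), payload 010100.
Concatenate: 10111010100 = 0x5D4 (11 bits → U+05D4).

U+05D4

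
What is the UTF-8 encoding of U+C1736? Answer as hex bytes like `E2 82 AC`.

F3 81 9C B6

U+C1736 = 0xC1736 = 792374 decimal. In range U+10000–U+10FFFF → 4-byte form: 11110xxx 10xxxxxx 10xxxxxx 10xxxxxx.
Binary (21 bits): 011000001011100110110.
Split 3+6+6+6: 011 | 000001 | 011100 | 110110.
Byte 1: 11110011 = 0xF3.
Byte 2: 10000001 = 0x81.
Byte 3: 10011100 = 0x9C.
Byte 4: 10110110 = 0xB6.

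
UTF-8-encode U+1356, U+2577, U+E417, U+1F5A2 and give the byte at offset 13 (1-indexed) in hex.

0xA2

1-indexed offset 13 is 0-indexed offset 12.
U+1356 → 3-byte form E1 8D 96 at offsets 0–2.
U+2577 → 3-byte form E2 95 B7 at offsets 3–5.
U+E417 → 3-byte form EE 90 97 at offsets 6–8.
U+1F5A2 → 4-byte form F0 9F 96 A2 at offsets 9–12.
Offset 12 falls in char 4's range; it's byte 4 of F0 9F 96 A2 = 0xA2.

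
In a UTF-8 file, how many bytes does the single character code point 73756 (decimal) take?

U+1201C = 0x1201C. UTF-8 uses 1 byte below 0x80, 2 below 0x800, 3 below 0x10000, 4 up to 0x10FFFF. 0x1201C is in U+10000–U+10FFFF → 4 bytes.

4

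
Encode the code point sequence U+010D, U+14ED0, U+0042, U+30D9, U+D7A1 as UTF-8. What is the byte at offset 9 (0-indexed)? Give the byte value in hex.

0x99

U+010D → 2-byte form C4 8D at offsets 0–1.
U+14ED0 → 4-byte form F0 94 BB 90 at offsets 2–5.
U+0042 → 1-byte form 42 at offsets 6–6.
U+30D9 → 3-byte form E3 83 99 at offsets 7–9.
Offset 9 falls in char 4's range; it's byte 3 of E3 83 99 = 0x99.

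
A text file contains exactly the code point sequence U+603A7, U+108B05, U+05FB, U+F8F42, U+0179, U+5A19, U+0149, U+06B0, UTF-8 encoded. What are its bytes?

U+603A7: 4-byte form → F1 A0 8E A7.
U+108B05: 4-byte form → F4 88 AC 85.
U+05FB: 2-byte form → D7 BB.
U+F8F42: 4-byte form → F3 B8 BD 82.
U+0179: 2-byte form → C5 B9.
U+5A19: 3-byte form → E5 A8 99.
U+0149: 2-byte form → C5 89.
U+06B0: 2-byte form → DA B0.
Concatenated (23 bytes): F1 A0 8E A7 F4 88 AC 85 D7 BB F3 B8 BD 82 C5 B9 E5 A8 99 C5 89 DA B0.

F1 A0 8E A7 F4 88 AC 85 D7 BB F3 B8 BD 82 C5 B9 E5 A8 99 C5 89 DA B0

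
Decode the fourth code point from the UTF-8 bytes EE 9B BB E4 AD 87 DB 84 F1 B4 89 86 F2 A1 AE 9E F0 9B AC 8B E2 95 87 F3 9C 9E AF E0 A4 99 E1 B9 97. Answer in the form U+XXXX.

U+74246

Offset 0: leading byte 0xEE = 11101110 → 3-byte char #1 = EE 9B BB.
Offset 3: leading byte 0xE4 = 11100100 → 3-byte char #2 = E4 AD 87.
Offset 6: leading byte 0xDB = 11011011 → 2-byte char #3 = DB 84.
Offset 8: leading byte 0xF1 = 11110001 → 4-byte char #4 = F1 B4 89 86.
Leading byte 0xF1 = 11110001 matches 11110xxx → 4-byte sequence.
Byte 1: 0xF1 = 11110001, payload 001 (3 bits).
Byte 2: 0xB4 = 10110100 (10xxxxxx ✓), payload 110100.
Byte 3: 0x89 = 10001001 (10xxxxxx ✓), payload 001001.
Byte 4: 0x86 = 10000110 (10xxxxxx ✓), payload 000110.
Concatenate: 001110100001001000110 = 0x74246 (21 bits → U+74246).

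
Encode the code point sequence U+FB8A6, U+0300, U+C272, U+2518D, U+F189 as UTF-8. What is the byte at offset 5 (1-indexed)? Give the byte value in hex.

0xCC

1-indexed offset 5 is 0-indexed offset 4.
U+FB8A6 → 4-byte form F3 BB A2 A6 at offsets 0–3.
U+0300 → 2-byte form CC 80 at offsets 4–5.
Offset 4 falls in char 2's range; it's byte 1 of CC 80 = 0xCC.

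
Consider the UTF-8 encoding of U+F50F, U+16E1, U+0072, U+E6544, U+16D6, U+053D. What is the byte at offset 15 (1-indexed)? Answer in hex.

1-indexed offset 15 is 0-indexed offset 14.
U+F50F → 3-byte form EF 94 8F at offsets 0–2.
U+16E1 → 3-byte form E1 9B A1 at offsets 3–5.
U+0072 → 1-byte form 72 at offsets 6–6.
U+E6544 → 4-byte form F3 A6 95 84 at offsets 7–10.
U+16D6 → 3-byte form E1 9B 96 at offsets 11–13.
U+053D → 2-byte form D4 BD at offsets 14–15.
Offset 14 falls in char 6's range; it's byte 1 of D4 BD = 0xD4.

0xD4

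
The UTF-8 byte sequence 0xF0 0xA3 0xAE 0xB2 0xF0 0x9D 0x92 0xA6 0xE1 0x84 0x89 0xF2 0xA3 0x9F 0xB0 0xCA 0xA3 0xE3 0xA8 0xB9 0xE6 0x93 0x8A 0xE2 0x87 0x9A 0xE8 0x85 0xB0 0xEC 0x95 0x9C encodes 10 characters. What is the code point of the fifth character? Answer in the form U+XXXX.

U+02A3

Offset 0: leading byte 0xF0 = 11110000 → 4-byte char #1 = F0 A3 AE B2.
Offset 4: leading byte 0xF0 = 11110000 → 4-byte char #2 = F0 9D 92 A6.
Offset 8: leading byte 0xE1 = 11100001 → 3-byte char #3 = E1 84 89.
Offset 11: leading byte 0xF2 = 11110010 → 4-byte char #4 = F2 A3 9F B0.
Offset 15: leading byte 0xCA = 11001010 → 2-byte char #5 = CA A3.
Leading byte 0xCA = 11001010 matches 110xxxxx → 2-byte sequence.
Byte 1: 0xCA = 11001010, payload 01010 (5 bits).
Byte 2: 0xA3 = 10100011 (10xxxxxx ✓), payload 100011.
Concatenate: 01010100011 = 0x2A3 (11 bits → U+02A3).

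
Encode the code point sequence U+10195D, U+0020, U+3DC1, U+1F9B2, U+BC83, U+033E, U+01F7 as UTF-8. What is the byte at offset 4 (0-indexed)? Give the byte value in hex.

U+10195D → 4-byte form F4 81 A5 9D at offsets 0–3.
U+0020 → 1-byte form 20 at offsets 4–4.
Offset 4 falls in char 2's range; it's byte 1 of 20 = 0x20.

0x20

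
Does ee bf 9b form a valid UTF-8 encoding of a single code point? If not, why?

valid

Leading byte 0xEE = 11101110 → 3-byte form.
Continuation bytes 0xBF=10111111, 0x9B=10011011 all match 10xxxxxx.
Decoded value 0xEFDB is ≥ 0x800 (shortest form) and not a surrogate.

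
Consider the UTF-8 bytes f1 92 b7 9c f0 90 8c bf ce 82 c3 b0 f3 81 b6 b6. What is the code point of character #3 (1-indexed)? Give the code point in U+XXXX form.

U+0382

Offset 0: leading byte 0xF1 = 11110001 → 4-byte char #1 = F1 92 B7 9C.
Offset 4: leading byte 0xF0 = 11110000 → 4-byte char #2 = F0 90 8C BF.
Offset 8: leading byte 0xCE = 11001110 → 2-byte char #3 = CE 82.
Leading byte 0xCE = 11001110 matches 110xxxxx → 2-byte sequence.
Byte 1: 0xCE = 11001110, payload 01110 (5 bits).
Byte 2: 0x82 = 10000010 (10xxxxxx ✓), payload 000010.
Concatenate: 01110000010 = 0x382 (11 bits → U+0382).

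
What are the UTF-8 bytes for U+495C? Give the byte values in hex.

U+495C = 0x495C = 18780 decimal. In range U+0800–U+FFFF → 3-byte form: 1110xxxx 10xxxxxx 10xxxxxx.
Binary (16 bits): 0100100101011100.
Split 4+6+6: 0100 | 100101 | 011100.
Byte 1: 11100100 = 0xE4.
Byte 2: 10100101 = 0xA5.
Byte 3: 10011100 = 0x9C.

E4 A5 9C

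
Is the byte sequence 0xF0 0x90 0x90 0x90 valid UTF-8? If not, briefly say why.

valid

Leading byte 0xF0 = 11110000 → 4-byte form.
Continuation bytes 0x90=10010000, 0x90=10010000, 0x90=10010000 all match 10xxxxxx.
Decoded value 0x10410 is ≥ 0x10000 (shortest form) and not a surrogate.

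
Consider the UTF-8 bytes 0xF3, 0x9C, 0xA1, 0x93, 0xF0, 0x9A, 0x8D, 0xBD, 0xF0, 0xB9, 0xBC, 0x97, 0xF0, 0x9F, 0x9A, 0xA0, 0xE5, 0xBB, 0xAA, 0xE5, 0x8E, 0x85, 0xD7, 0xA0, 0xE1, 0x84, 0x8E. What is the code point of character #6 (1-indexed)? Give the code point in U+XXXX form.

Offset 0: leading byte 0xF3 = 11110011 → 4-byte char #1 = F3 9C A1 93.
Offset 4: leading byte 0xF0 = 11110000 → 4-byte char #2 = F0 9A 8D BD.
Offset 8: leading byte 0xF0 = 11110000 → 4-byte char #3 = F0 B9 BC 97.
Offset 12: leading byte 0xF0 = 11110000 → 4-byte char #4 = F0 9F 9A A0.
Offset 16: leading byte 0xE5 = 11100101 → 3-byte char #5 = E5 BB AA.
Offset 19: leading byte 0xE5 = 11100101 → 3-byte char #6 = E5 8E 85.
Leading byte 0xE5 = 11100101 matches 1110xxxx → 3-byte sequence.
Byte 1: 0xE5 = 11100101, payload 0101 (4 bits).
Byte 2: 0x8E = 10001110 (10xxxxxx ✓), payload 001110.
Byte 3: 0x85 = 10000101 (10xxxxxx ✓), payload 000101.
Concatenate: 0101001110000101 = 0x5385 (16 bits → U+5385).

U+5385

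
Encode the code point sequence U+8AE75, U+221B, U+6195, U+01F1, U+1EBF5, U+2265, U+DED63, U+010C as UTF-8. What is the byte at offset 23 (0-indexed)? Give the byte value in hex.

0xC4

U+8AE75 → 4-byte form F2 8A B9 B5 at offsets 0–3.
U+221B → 3-byte form E2 88 9B at offsets 4–6.
U+6195 → 3-byte form E6 86 95 at offsets 7–9.
U+01F1 → 2-byte form C7 B1 at offsets 10–11.
U+1EBF5 → 4-byte form F0 9E AF B5 at offsets 12–15.
U+2265 → 3-byte form E2 89 A5 at offsets 16–18.
U+DED63 → 4-byte form F3 9E B5 A3 at offsets 19–22.
U+010C → 2-byte form C4 8C at offsets 23–24.
Offset 23 falls in char 8's range; it's byte 1 of C4 8C = 0xC4.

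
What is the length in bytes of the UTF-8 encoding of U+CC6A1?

4

U+CC6A1 = 0xCC6A1. UTF-8 uses 1 byte below 0x80, 2 below 0x800, 3 below 0x10000, 4 up to 0x10FFFF. 0xCC6A1 is in U+10000–U+10FFFF → 4 bytes.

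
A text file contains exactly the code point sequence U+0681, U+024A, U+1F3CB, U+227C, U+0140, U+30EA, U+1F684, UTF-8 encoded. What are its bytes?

U+0681: 2-byte form → DA 81.
U+024A: 2-byte form → C9 8A.
U+1F3CB: 4-byte form → F0 9F 8F 8B.
U+227C: 3-byte form → E2 89 BC.
U+0140: 2-byte form → C5 80.
U+30EA: 3-byte form → E3 83 AA.
U+1F684: 4-byte form → F0 9F 9A 84.
Concatenated (20 bytes): DA 81 C9 8A F0 9F 8F 8B E2 89 BC C5 80 E3 83 AA F0 9F 9A 84.

DA 81 C9 8A F0 9F 8F 8B E2 89 BC C5 80 E3 83 AA F0 9F 9A 84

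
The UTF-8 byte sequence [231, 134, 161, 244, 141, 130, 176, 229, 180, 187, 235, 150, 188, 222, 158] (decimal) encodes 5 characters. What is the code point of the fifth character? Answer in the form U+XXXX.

Offset 0: leading byte 0xE7 = 11100111 → 3-byte char #1 = E7 86 A1.
Offset 3: leading byte 0xF4 = 11110100 → 4-byte char #2 = F4 8D 82 B0.
Offset 7: leading byte 0xE5 = 11100101 → 3-byte char #3 = E5 B4 BB.
Offset 10: leading byte 0xEB = 11101011 → 3-byte char #4 = EB 96 BC.
Offset 13: leading byte 0xDE = 11011110 → 2-byte char #5 = DE 9E.
Leading byte 0xDE = 11011110 matches 110xxxxx → 2-byte sequence.
Byte 1: 0xDE = 11011110, payload 11110 (5 bits).
Byte 2: 0x9E = 10011110 (10xxxxxx ✓), payload 011110.
Concatenate: 11110011110 = 0x79E (11 bits → U+079E).

U+079E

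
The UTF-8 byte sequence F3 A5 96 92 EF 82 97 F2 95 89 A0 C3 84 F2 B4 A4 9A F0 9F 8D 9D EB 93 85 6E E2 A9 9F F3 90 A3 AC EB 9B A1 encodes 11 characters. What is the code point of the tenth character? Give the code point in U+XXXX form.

U+D08EC

Offset 0: leading byte 0xF3 = 11110011 → 4-byte char #1 = F3 A5 96 92.
Offset 4: leading byte 0xEF = 11101111 → 3-byte char #2 = EF 82 97.
Offset 7: leading byte 0xF2 = 11110010 → 4-byte char #3 = F2 95 89 A0.
Offset 11: leading byte 0xC3 = 11000011 → 2-byte char #4 = C3 84.
Offset 13: leading byte 0xF2 = 11110010 → 4-byte char #5 = F2 B4 A4 9A.
Offset 17: leading byte 0xF0 = 11110000 → 4-byte char #6 = F0 9F 8D 9D.
Offset 21: leading byte 0xEB = 11101011 → 3-byte char #7 = EB 93 85.
Offset 24: leading byte 0x6E = 01101110 → 1-byte char #8 = 6E.
Offset 25: leading byte 0xE2 = 11100010 → 3-byte char #9 = E2 A9 9F.
Offset 28: leading byte 0xF3 = 11110011 → 4-byte char #10 = F3 90 A3 AC.
Leading byte 0xF3 = 11110011 matches 11110xxx → 4-byte sequence.
Byte 1: 0xF3 = 11110011, payload 011 (3 bits).
Byte 2: 0x90 = 10010000 (10xxxxxx ✓), payload 010000.
Byte 3: 0xA3 = 10100011 (10xxxxxx ✓), payload 100011.
Byte 4: 0xAC = 10101100 (10xxxxxx ✓), payload 101100.
Concatenate: 011010000100011101100 = 0xD08EC (21 bits → U+D08EC).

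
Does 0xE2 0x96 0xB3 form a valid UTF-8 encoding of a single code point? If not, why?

Leading byte 0xE2 = 11100010 → 3-byte form.
Continuation bytes 0x96=10010110, 0xB3=10110011 all match 10xxxxxx.
Decoded value 0x25B3 is ≥ 0x800 (shortest form) and not a surrogate.

valid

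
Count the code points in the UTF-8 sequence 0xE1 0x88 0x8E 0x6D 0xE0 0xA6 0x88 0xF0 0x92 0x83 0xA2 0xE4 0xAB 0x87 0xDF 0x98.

Byte at offset 0: 0xE1 = 11100001 → 3-byte char (#1). Advance 3.
Byte at offset 3: 0x6D = 01101101 → 1-byte char (#2). Advance 1.
Byte at offset 4: 0xE0 = 11100000 → 3-byte char (#3). Advance 3.
Byte at offset 7: 0xF0 = 11110000 → 4-byte char (#4). Advance 4.
Byte at offset 11: 0xE4 = 11100100 → 3-byte char (#5). Advance 3.
Byte at offset 14: 0xDF = 11011111 → 2-byte char (#6). Advance 2.
Reached end at offset 16 after 6 code points.

6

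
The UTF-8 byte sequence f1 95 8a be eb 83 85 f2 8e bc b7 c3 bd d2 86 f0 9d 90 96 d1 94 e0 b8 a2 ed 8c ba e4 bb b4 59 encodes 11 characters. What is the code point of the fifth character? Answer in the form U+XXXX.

Offset 0: leading byte 0xF1 = 11110001 → 4-byte char #1 = F1 95 8A BE.
Offset 4: leading byte 0xEB = 11101011 → 3-byte char #2 = EB 83 85.
Offset 7: leading byte 0xF2 = 11110010 → 4-byte char #3 = F2 8E BC B7.
Offset 11: leading byte 0xC3 = 11000011 → 2-byte char #4 = C3 BD.
Offset 13: leading byte 0xD2 = 11010010 → 2-byte char #5 = D2 86.
Leading byte 0xD2 = 11010010 matches 110xxxxx → 2-byte sequence.
Byte 1: 0xD2 = 11010010, payload 10010 (5 bits).
Byte 2: 0x86 = 10000110 (10xxxxxx ✓), payload 000110.
Concatenate: 10010000110 = 0x486 (11 bits → U+0486).

U+0486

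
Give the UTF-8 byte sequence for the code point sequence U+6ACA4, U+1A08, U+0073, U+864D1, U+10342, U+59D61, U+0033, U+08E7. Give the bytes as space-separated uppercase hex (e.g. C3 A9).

F1 AA B2 A4 E1 A8 88 73 F2 86 93 91 F0 90 8D 82 F1 99 B5 A1 33 E0 A3 A7

U+6ACA4: 4-byte form → F1 AA B2 A4.
U+1A08: 3-byte form → E1 A8 88.
U+0073: 1-byte form → 73.
U+864D1: 4-byte form → F2 86 93 91.
U+10342: 4-byte form → F0 90 8D 82.
U+59D61: 4-byte form → F1 99 B5 A1.
U+0033: 1-byte form → 33.
U+08E7: 3-byte form → E0 A3 A7.
Concatenated (24 bytes): F1 AA B2 A4 E1 A8 88 73 F2 86 93 91 F0 90 8D 82 F1 99 B5 A1 33 E0 A3 A7.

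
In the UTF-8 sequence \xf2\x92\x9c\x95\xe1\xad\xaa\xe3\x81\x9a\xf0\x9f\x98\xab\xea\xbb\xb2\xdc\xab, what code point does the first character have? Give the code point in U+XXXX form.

U+92715

Offset 0: leading byte 0xF2 = 11110010 → 4-byte char #1 = F2 92 9C 95.
Leading byte 0xF2 = 11110010 matches 11110xxx → 4-byte sequence.
Byte 1: 0xF2 = 11110010, payload 010 (3 bits).
Byte 2: 0x92 = 10010010 (10xxxxxx ✓), payload 010010.
Byte 3: 0x9C = 10011100 (10xxxxxx ✓), payload 011100.
Byte 4: 0x95 = 10010101 (10xxxxxx ✓), payload 010101.
Concatenate: 010010010011100010101 = 0x92715 (21 bits → U+92715).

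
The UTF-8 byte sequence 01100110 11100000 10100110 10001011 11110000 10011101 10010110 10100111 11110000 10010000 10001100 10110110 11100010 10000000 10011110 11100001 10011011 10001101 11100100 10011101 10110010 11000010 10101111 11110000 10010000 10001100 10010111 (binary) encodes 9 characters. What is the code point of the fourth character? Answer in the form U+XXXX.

Offset 0: leading byte 0x66 = 01100110 → 1-byte char #1 = 66.
Offset 1: leading byte 0xE0 = 11100000 → 3-byte char #2 = E0 A6 8B.
Offset 4: leading byte 0xF0 = 11110000 → 4-byte char #3 = F0 9D 96 A7.
Offset 8: leading byte 0xF0 = 11110000 → 4-byte char #4 = F0 90 8C B6.
Leading byte 0xF0 = 11110000 matches 11110xxx → 4-byte sequence.
Byte 1: 0xF0 = 11110000, payload 000 (3 bits).
Byte 2: 0x90 = 10010000 (10xxxxxx ✓), payload 010000.
Byte 3: 0x8C = 10001100 (10xxxxxx ✓), payload 001100.
Byte 4: 0xB6 = 10110110 (10xxxxxx ✓), payload 110110.
Concatenate: 000010000001100110110 = 0x10336 (21 bits → U+10336).

U+10336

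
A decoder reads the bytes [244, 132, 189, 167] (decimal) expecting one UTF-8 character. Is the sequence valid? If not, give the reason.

Leading byte 0xF4 = 11110100 → 4-byte form.
Continuation bytes 0x84=10000100, 0xBD=10111101, 0xA7=10100111 all match 10xxxxxx.
Decoded value 0x104F67 is ≥ 0x10000 (shortest form) and not a surrogate.

valid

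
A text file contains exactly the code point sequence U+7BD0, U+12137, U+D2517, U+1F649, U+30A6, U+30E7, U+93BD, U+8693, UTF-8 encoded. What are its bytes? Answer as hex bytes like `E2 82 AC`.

U+7BD0: 3-byte form → E7 AF 90.
U+12137: 4-byte form → F0 92 84 B7.
U+D2517: 4-byte form → F3 92 94 97.
U+1F649: 4-byte form → F0 9F 99 89.
U+30A6: 3-byte form → E3 82 A6.
U+30E7: 3-byte form → E3 83 A7.
U+93BD: 3-byte form → E9 8E BD.
U+8693: 3-byte form → E8 9A 93.
Concatenated (27 bytes): E7 AF 90 F0 92 84 B7 F3 92 94 97 F0 9F 99 89 E3 82 A6 E3 83 A7 E9 8E BD E8 9A 93.

E7 AF 90 F0 92 84 B7 F3 92 94 97 F0 9F 99 89 E3 82 A6 E3 83 A7 E9 8E BD E8 9A 93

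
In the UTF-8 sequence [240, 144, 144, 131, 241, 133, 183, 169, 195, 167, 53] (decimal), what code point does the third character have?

Offset 0: leading byte 0xF0 = 11110000 → 4-byte char #1 = F0 90 90 83.
Offset 4: leading byte 0xF1 = 11110001 → 4-byte char #2 = F1 85 B7 A9.
Offset 8: leading byte 0xC3 = 11000011 → 2-byte char #3 = C3 A7.
Leading byte 0xC3 = 11000011 matches 110xxxxx → 2-byte sequence.
Byte 1: 0xC3 = 11000011, payload 00011 (5 bits).
Byte 2: 0xA7 = 10100111 (10xxxxxx ✓), payload 100111.
Concatenate: 00011100111 = 0xE7 (11 bits → U+00E7).

U+00E7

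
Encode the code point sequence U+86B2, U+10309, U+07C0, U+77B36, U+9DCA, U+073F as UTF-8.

U+86B2: 3-byte form → E8 9A B2.
U+10309: 4-byte form → F0 90 8C 89.
U+07C0: 2-byte form → DF 80.
U+77B36: 4-byte form → F1 B7 AC B6.
U+9DCA: 3-byte form → E9 B7 8A.
U+073F: 2-byte form → DC BF.
Concatenated (18 bytes): E8 9A B2 F0 90 8C 89 DF 80 F1 B7 AC B6 E9 B7 8A DC BF.

E8 9A B2 F0 90 8C 89 DF 80 F1 B7 AC B6 E9 B7 8A DC BF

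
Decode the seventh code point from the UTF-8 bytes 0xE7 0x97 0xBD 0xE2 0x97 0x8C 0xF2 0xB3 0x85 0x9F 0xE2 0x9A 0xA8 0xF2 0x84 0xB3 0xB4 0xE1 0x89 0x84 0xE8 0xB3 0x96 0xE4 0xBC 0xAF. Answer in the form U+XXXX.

U+8CD6

Offset 0: leading byte 0xE7 = 11100111 → 3-byte char #1 = E7 97 BD.
Offset 3: leading byte 0xE2 = 11100010 → 3-byte char #2 = E2 97 8C.
Offset 6: leading byte 0xF2 = 11110010 → 4-byte char #3 = F2 B3 85 9F.
Offset 10: leading byte 0xE2 = 11100010 → 3-byte char #4 = E2 9A A8.
Offset 13: leading byte 0xF2 = 11110010 → 4-byte char #5 = F2 84 B3 B4.
Offset 17: leading byte 0xE1 = 11100001 → 3-byte char #6 = E1 89 84.
Offset 20: leading byte 0xE8 = 11101000 → 3-byte char #7 = E8 B3 96.
Leading byte 0xE8 = 11101000 matches 1110xxxx → 3-byte sequence.
Byte 1: 0xE8 = 11101000, payload 1000 (4 bits).
Byte 2: 0xB3 = 10110011 (10xxxxxx ✓), payload 110011.
Byte 3: 0x96 = 10010110 (10xxxxxx ✓), payload 010110.
Concatenate: 1000110011010110 = 0x8CD6 (16 bits → U+8CD6).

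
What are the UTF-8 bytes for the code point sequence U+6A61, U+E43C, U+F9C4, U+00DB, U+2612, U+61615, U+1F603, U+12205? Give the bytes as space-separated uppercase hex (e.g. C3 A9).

U+6A61: 3-byte form → E6 A9 A1.
U+E43C: 3-byte form → EE 90 BC.
U+F9C4: 3-byte form → EF A7 84.
U+00DB: 2-byte form → C3 9B.
U+2612: 3-byte form → E2 98 92.
U+61615: 4-byte form → F1 A1 98 95.
U+1F603: 4-byte form → F0 9F 98 83.
U+12205: 4-byte form → F0 92 88 85.
Concatenated (26 bytes): E6 A9 A1 EE 90 BC EF A7 84 C3 9B E2 98 92 F1 A1 98 95 F0 9F 98 83 F0 92 88 85.

E6 A9 A1 EE 90 BC EF A7 84 C3 9B E2 98 92 F1 A1 98 95 F0 9F 98 83 F0 92 88 85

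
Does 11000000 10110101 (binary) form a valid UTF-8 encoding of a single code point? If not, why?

invalid (overlong encoding)

Leading byte 0xC0 = 11000000 → 2-byte form.
Continuation bytes all match 10xxxxxx. Payload decodes to 0x35.
But 0x35 < 0x80, the minimum for a 2-byte sequence — this is an overlong encoding.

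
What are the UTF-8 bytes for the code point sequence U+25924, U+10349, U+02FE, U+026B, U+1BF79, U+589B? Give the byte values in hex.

F0 A5 A4 A4 F0 90 8D 89 CB BE C9 AB F0 9B BD B9 E5 A2 9B

U+25924: 4-byte form → F0 A5 A4 A4.
U+10349: 4-byte form → F0 90 8D 89.
U+02FE: 2-byte form → CB BE.
U+026B: 2-byte form → C9 AB.
U+1BF79: 4-byte form → F0 9B BD B9.
U+589B: 3-byte form → E5 A2 9B.
Concatenated (19 bytes): F0 A5 A4 A4 F0 90 8D 89 CB BE C9 AB F0 9B BD B9 E5 A2 9B.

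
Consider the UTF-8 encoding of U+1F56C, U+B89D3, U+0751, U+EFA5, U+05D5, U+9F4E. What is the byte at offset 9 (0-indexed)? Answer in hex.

U+1F56C → 4-byte form F0 9F 95 AC at offsets 0–3.
U+B89D3 → 4-byte form F2 B8 A7 93 at offsets 4–7.
U+0751 → 2-byte form DD 91 at offsets 8–9.
Offset 9 falls in char 3's range; it's byte 2 of DD 91 = 0x91.

0x91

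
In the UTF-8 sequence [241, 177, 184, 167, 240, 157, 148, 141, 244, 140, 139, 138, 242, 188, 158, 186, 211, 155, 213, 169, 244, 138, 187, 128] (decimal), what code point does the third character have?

Offset 0: leading byte 0xF1 = 11110001 → 4-byte char #1 = F1 B1 B8 A7.
Offset 4: leading byte 0xF0 = 11110000 → 4-byte char #2 = F0 9D 94 8D.
Offset 8: leading byte 0xF4 = 11110100 → 4-byte char #3 = F4 8C 8B 8A.
Leading byte 0xF4 = 11110100 matches 11110xxx → 4-byte sequence.
Byte 1: 0xF4 = 11110100, payload 100 (3 bits).
Byte 2: 0x8C = 10001100 (10xxxxxx ✓), payload 001100.
Byte 3: 0x8B = 10001011 (10xxxxxx ✓), payload 001011.
Byte 4: 0x8A = 10001010 (10xxxxxx ✓), payload 001010.
Concatenate: 100001100001011001010 = 0x10C2CA (21 bits → U+10C2CA).

U+10C2CA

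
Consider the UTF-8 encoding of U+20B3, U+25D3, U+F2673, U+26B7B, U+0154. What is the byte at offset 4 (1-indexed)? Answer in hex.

1-indexed offset 4 is 0-indexed offset 3.
U+20B3 → 3-byte form E2 82 B3 at offsets 0–2.
U+25D3 → 3-byte form E2 97 93 at offsets 3–5.
Offset 3 falls in char 2's range; it's byte 1 of E2 97 93 = 0xE2.

0xE2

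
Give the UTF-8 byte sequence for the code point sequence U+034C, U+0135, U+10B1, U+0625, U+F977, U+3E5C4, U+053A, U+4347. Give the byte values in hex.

U+034C: 2-byte form → CD 8C.
U+0135: 2-byte form → C4 B5.
U+10B1: 3-byte form → E1 82 B1.
U+0625: 2-byte form → D8 A5.
U+F977: 3-byte form → EF A5 B7.
U+3E5C4: 4-byte form → F0 BE 97 84.
U+053A: 2-byte form → D4 BA.
U+4347: 3-byte form → E4 8D 87.
Concatenated (21 bytes): CD 8C C4 B5 E1 82 B1 D8 A5 EF A5 B7 F0 BE 97 84 D4 BA E4 8D 87.

CD 8C C4 B5 E1 82 B1 D8 A5 EF A5 B7 F0 BE 97 84 D4 BA E4 8D 87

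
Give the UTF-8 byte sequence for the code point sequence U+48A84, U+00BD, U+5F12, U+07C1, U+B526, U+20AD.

U+48A84: 4-byte form → F1 88 AA 84.
U+00BD: 2-byte form → C2 BD.
U+5F12: 3-byte form → E5 BC 92.
U+07C1: 2-byte form → DF 81.
U+B526: 3-byte form → EB 94 A6.
U+20AD: 3-byte form → E2 82 AD.
Concatenated (17 bytes): F1 88 AA 84 C2 BD E5 BC 92 DF 81 EB 94 A6 E2 82 AD.

F1 88 AA 84 C2 BD E5 BC 92 DF 81 EB 94 A6 E2 82 AD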